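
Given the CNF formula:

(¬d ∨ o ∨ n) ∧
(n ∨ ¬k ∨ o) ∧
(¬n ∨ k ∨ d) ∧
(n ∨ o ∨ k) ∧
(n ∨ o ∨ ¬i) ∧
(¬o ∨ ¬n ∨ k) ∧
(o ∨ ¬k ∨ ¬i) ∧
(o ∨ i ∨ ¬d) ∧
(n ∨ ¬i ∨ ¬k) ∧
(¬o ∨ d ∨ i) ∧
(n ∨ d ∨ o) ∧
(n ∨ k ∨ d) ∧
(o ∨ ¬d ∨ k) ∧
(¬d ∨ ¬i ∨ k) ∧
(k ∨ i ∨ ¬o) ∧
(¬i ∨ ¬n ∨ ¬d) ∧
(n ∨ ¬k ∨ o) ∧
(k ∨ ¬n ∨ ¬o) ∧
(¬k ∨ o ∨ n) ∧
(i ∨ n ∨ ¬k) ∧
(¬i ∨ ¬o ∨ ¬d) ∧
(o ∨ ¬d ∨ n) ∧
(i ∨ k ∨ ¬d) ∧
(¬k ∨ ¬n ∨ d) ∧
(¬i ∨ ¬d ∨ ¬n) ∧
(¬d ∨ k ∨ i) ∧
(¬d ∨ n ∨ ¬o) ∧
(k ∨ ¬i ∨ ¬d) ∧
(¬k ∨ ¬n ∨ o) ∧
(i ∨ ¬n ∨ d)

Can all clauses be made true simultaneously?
Yes

Yes, the formula is satisfiable.

One satisfying assignment is: k=True, i=False, o=True, n=True, d=True

Verification: With this assignment, all 30 clauses evaluate to true.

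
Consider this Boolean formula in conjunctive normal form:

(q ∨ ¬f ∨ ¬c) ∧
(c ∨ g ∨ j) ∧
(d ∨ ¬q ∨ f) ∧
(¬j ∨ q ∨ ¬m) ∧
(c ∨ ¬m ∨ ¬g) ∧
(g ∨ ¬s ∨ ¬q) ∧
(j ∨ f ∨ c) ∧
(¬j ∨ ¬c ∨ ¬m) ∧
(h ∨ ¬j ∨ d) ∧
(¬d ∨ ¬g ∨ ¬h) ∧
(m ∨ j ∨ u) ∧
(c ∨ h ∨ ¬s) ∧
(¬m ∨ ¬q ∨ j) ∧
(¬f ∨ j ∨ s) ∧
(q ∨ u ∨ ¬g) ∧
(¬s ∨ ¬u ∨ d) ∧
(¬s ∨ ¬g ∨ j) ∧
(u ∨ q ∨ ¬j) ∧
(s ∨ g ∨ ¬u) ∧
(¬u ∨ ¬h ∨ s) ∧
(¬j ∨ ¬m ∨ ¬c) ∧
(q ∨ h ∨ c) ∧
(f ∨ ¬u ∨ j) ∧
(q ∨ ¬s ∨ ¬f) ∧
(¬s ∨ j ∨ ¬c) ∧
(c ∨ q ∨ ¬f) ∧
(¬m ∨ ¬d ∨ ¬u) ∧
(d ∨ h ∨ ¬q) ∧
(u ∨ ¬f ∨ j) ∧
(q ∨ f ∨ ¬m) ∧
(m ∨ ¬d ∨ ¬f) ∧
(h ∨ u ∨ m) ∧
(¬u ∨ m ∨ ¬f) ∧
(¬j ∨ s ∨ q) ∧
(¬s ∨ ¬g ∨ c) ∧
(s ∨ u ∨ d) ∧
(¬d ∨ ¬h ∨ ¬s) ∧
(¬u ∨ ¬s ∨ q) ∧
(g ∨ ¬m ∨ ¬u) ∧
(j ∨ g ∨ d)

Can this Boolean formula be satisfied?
Yes

Yes, the formula is satisfiable.

One satisfying assignment is: q=True, u=False, d=True, s=False, f=True, h=False, m=True, j=True, g=False, c=False

Verification: With this assignment, all 40 clauses evaluate to true.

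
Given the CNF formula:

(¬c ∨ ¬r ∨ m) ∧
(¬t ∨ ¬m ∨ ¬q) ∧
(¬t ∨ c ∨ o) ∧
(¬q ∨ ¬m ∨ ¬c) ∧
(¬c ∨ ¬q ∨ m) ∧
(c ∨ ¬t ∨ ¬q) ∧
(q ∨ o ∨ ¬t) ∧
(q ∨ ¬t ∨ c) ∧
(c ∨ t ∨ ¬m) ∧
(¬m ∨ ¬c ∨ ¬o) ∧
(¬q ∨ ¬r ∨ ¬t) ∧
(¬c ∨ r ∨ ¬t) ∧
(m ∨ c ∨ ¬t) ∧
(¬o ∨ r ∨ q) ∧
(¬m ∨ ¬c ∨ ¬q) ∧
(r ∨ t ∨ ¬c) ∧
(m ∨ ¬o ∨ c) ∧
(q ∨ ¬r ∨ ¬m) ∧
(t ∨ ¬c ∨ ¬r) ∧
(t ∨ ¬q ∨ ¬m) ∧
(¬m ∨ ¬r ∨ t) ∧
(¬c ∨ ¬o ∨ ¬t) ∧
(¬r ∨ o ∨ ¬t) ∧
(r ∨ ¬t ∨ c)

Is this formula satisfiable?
Yes

Yes, the formula is satisfiable.

One satisfying assignment is: q=False, t=False, r=False, c=False, o=False, m=False

Verification: With this assignment, all 24 clauses evaluate to true.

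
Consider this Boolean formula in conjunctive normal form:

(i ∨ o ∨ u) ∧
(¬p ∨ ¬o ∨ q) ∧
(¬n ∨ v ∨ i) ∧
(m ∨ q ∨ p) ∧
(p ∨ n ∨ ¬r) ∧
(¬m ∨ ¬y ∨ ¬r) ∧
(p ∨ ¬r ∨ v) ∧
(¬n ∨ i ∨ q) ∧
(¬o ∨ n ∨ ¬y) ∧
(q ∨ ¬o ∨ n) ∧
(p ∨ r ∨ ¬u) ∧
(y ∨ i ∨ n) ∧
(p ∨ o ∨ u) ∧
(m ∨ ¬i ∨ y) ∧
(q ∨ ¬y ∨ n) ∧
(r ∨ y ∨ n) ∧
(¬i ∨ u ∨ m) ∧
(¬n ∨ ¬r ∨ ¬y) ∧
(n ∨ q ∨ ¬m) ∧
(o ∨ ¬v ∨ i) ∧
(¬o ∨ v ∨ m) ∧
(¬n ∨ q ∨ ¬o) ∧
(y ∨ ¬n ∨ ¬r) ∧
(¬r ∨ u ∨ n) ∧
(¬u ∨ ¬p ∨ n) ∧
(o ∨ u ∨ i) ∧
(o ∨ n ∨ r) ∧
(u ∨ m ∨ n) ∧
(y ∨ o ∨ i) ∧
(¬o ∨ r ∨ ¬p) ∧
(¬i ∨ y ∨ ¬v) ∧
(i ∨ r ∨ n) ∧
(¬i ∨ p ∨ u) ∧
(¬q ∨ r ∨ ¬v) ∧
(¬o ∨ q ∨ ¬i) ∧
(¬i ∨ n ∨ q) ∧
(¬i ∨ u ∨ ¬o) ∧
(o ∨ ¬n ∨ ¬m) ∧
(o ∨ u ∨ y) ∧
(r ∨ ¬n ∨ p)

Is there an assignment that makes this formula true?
Yes

Yes, the formula is satisfiable.

One satisfying assignment is: v=False, m=False, n=True, i=True, o=False, y=True, p=True, q=False, u=True, r=False

Verification: With this assignment, all 40 clauses evaluate to true.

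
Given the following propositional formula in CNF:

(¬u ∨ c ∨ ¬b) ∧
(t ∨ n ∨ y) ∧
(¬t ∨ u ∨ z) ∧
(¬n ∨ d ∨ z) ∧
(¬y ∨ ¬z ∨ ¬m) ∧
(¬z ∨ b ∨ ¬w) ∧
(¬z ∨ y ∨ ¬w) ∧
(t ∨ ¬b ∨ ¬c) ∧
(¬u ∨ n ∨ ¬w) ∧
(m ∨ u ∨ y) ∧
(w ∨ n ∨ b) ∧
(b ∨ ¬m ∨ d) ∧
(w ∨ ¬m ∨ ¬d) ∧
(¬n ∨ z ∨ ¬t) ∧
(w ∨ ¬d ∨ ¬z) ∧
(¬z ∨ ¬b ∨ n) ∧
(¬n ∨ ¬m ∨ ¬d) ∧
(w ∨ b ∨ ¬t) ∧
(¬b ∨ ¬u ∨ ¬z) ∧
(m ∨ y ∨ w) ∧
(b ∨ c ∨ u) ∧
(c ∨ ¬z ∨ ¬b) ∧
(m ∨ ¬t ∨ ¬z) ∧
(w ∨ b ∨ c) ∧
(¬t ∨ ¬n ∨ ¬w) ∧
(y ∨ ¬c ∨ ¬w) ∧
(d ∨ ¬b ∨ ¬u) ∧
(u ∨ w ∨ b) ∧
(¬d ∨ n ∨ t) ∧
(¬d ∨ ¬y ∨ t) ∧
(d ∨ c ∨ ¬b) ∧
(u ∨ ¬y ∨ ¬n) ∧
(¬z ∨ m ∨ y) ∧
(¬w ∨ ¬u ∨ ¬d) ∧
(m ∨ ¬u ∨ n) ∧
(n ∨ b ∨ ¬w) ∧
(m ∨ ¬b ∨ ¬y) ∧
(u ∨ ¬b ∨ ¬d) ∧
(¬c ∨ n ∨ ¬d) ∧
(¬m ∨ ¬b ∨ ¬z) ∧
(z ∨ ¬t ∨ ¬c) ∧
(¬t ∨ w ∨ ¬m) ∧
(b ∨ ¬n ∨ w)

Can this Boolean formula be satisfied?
No

No, the formula is not satisfiable.

No assignment of truth values to the variables can make all 43 clauses true simultaneously.

The formula is UNSAT (unsatisfiable).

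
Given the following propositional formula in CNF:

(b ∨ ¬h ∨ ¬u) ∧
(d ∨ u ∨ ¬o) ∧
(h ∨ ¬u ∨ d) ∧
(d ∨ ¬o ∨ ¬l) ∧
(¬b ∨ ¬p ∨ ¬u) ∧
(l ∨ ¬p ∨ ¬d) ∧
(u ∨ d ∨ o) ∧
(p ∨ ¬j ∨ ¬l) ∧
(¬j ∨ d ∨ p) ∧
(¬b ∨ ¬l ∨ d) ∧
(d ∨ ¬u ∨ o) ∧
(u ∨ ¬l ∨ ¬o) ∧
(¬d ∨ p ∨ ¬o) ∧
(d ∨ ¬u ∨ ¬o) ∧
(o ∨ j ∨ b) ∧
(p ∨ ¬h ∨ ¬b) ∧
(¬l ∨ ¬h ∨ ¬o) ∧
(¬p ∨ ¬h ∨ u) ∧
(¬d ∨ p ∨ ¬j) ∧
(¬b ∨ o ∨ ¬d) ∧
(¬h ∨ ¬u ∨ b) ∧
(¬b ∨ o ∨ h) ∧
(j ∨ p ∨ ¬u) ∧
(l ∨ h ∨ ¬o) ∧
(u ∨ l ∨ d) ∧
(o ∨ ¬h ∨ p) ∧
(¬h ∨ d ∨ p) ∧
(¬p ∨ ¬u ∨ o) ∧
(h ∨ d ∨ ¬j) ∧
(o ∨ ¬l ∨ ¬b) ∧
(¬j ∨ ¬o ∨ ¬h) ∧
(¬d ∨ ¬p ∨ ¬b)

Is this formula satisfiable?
Yes

Yes, the formula is satisfiable.

One satisfying assignment is: l=True, j=False, u=True, h=False, d=True, p=True, o=True, b=False

Verification: With this assignment, all 32 clauses evaluate to true.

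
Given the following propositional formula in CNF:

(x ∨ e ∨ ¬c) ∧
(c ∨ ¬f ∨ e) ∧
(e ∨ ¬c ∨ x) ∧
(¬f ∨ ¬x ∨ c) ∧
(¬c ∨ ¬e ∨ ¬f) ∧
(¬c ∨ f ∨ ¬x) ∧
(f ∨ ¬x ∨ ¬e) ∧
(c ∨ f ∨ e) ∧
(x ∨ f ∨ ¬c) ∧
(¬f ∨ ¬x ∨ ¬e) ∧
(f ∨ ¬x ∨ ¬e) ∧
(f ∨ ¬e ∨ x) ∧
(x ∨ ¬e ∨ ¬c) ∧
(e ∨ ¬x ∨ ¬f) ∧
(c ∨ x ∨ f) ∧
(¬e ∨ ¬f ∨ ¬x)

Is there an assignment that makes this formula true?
Yes

Yes, the formula is satisfiable.

One satisfying assignment is: f=True, x=False, e=True, c=False

Verification: With this assignment, all 16 clauses evaluate to true.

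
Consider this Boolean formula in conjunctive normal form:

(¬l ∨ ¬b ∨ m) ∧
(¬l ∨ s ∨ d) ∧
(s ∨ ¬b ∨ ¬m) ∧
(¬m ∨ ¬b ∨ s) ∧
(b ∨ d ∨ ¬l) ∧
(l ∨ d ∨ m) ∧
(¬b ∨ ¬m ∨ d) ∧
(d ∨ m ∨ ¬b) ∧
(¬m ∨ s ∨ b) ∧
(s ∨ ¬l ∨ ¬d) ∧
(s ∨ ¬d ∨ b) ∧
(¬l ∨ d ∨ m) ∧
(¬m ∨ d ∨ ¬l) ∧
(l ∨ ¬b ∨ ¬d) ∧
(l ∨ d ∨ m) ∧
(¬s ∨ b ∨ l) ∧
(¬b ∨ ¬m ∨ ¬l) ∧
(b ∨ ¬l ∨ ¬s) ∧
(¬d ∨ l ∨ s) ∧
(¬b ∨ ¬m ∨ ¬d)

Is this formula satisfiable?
No

No, the formula is not satisfiable.

No assignment of truth values to the variables can make all 20 clauses true simultaneously.

The formula is UNSAT (unsatisfiable).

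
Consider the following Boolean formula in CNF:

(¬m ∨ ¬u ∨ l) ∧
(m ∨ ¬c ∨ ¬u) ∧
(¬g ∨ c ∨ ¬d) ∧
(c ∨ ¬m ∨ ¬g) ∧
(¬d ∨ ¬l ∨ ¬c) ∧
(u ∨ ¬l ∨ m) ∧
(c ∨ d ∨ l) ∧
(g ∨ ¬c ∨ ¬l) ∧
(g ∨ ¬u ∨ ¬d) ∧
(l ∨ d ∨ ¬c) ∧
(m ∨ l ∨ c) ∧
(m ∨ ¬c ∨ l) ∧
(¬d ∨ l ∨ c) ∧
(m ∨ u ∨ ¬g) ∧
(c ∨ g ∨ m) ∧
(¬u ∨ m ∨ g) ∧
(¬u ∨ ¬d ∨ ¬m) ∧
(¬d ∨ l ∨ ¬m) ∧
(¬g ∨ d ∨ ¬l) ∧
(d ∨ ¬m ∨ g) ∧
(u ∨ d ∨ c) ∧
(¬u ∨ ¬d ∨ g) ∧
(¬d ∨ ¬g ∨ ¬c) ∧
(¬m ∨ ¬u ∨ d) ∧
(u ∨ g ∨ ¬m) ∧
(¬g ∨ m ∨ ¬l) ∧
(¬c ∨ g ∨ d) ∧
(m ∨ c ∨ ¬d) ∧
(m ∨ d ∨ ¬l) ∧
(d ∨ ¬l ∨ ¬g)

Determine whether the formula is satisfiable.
No

No, the formula is not satisfiable.

No assignment of truth values to the variables can make all 30 clauses true simultaneously.

The formula is UNSAT (unsatisfiable).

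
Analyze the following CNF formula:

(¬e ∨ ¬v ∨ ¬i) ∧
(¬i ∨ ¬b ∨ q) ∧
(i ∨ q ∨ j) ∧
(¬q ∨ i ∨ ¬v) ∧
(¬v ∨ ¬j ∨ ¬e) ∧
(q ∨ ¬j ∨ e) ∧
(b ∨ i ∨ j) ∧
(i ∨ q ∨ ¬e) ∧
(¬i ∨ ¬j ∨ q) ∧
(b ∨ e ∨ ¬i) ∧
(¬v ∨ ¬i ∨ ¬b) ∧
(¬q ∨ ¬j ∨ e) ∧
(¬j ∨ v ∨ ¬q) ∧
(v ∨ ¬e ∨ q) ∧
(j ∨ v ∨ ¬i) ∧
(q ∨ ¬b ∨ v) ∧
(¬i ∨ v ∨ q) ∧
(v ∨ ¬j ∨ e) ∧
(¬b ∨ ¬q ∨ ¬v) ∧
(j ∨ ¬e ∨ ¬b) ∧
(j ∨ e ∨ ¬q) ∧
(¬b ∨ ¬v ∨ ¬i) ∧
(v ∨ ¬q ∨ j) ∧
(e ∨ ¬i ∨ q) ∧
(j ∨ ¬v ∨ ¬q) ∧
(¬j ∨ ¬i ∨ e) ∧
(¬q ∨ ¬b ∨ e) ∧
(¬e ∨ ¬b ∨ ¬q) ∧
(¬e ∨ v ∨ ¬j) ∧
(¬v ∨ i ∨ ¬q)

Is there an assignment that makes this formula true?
No

No, the formula is not satisfiable.

No assignment of truth values to the variables can make all 30 clauses true simultaneously.

The formula is UNSAT (unsatisfiable).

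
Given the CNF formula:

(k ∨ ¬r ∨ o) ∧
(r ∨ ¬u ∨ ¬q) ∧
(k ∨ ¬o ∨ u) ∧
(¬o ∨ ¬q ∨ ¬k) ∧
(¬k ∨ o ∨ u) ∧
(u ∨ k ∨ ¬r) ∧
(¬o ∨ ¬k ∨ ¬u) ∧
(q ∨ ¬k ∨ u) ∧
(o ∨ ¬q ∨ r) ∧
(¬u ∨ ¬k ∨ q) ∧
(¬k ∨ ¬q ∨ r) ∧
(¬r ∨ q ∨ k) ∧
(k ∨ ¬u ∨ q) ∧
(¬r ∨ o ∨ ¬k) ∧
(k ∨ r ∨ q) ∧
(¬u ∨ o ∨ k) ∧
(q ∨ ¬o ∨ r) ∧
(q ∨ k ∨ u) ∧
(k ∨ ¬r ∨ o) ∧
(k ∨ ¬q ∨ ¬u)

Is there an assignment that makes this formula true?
No

No, the formula is not satisfiable.

No assignment of truth values to the variables can make all 20 clauses true simultaneously.

The formula is UNSAT (unsatisfiable).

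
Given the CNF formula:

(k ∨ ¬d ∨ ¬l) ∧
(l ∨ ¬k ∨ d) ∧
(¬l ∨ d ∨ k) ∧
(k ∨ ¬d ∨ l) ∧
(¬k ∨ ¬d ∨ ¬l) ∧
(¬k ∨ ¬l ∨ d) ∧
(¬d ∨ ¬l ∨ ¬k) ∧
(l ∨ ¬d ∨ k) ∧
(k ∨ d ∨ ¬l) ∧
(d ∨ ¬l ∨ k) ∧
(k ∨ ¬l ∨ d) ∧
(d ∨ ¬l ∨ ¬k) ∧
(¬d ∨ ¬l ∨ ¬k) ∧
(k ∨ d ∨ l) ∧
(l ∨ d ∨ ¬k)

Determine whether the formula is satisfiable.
Yes

Yes, the formula is satisfiable.

One satisfying assignment is: k=True, d=True, l=False

Verification: With this assignment, all 15 clauses evaluate to true.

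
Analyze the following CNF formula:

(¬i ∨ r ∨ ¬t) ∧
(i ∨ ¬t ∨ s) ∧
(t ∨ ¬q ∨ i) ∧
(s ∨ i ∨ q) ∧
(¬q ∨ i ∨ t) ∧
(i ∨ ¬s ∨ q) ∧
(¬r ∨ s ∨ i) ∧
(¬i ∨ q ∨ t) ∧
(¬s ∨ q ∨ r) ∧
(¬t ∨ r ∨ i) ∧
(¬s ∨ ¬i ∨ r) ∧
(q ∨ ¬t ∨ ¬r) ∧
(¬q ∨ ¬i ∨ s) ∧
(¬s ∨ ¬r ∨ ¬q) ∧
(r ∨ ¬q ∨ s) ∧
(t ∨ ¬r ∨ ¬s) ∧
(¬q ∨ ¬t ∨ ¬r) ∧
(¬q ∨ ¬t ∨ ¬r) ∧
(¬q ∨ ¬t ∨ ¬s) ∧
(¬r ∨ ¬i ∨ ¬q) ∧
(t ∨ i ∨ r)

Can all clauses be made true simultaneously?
No

No, the formula is not satisfiable.

No assignment of truth values to the variables can make all 21 clauses true simultaneously.

The formula is UNSAT (unsatisfiable).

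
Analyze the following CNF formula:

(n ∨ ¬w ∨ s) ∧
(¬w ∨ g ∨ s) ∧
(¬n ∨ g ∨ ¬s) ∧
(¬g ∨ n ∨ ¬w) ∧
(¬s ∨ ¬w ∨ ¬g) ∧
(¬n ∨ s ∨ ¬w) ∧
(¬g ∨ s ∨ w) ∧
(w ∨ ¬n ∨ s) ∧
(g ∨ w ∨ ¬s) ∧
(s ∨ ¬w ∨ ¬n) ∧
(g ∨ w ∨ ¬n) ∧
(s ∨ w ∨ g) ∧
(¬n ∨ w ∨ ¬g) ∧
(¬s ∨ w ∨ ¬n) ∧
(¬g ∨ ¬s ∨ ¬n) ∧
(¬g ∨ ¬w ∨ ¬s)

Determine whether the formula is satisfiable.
Yes

Yes, the formula is satisfiable.

One satisfying assignment is: g=False, n=False, s=True, w=True

Verification: With this assignment, all 16 clauses evaluate to true.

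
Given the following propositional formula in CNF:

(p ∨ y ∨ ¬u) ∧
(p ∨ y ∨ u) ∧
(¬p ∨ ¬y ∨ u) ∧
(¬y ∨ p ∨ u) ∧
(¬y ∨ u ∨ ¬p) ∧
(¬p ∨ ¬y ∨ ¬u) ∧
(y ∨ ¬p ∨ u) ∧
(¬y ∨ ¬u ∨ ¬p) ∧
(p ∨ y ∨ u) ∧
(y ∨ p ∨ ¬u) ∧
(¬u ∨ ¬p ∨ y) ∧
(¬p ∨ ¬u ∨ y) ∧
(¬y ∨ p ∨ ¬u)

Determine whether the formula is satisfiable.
No

No, the formula is not satisfiable.

No assignment of truth values to the variables can make all 13 clauses true simultaneously.

The formula is UNSAT (unsatisfiable).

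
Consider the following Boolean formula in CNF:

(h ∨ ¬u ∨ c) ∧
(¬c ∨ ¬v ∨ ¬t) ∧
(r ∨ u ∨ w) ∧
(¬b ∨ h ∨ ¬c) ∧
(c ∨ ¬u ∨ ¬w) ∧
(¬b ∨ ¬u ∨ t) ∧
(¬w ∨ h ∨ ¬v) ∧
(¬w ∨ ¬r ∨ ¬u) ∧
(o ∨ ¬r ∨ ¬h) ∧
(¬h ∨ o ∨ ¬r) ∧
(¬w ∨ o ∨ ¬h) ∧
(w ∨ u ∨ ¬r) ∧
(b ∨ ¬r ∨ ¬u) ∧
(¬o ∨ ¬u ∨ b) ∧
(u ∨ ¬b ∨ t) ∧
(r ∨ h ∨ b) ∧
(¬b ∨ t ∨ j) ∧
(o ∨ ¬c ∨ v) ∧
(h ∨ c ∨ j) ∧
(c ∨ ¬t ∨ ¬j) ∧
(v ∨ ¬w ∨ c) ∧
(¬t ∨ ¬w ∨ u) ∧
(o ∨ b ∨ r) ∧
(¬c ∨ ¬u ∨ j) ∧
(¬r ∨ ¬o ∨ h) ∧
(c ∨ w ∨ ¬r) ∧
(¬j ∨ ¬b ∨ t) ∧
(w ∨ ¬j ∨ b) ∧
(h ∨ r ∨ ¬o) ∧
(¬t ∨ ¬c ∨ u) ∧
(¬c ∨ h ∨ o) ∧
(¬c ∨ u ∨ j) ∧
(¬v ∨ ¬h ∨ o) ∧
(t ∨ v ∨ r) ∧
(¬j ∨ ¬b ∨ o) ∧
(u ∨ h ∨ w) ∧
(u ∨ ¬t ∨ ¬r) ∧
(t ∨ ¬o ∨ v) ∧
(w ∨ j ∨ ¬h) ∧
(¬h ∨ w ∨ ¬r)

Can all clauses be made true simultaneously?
Yes

Yes, the formula is satisfiable.

One satisfying assignment is: c=False, j=False, u=False, b=False, w=True, o=True, v=True, r=False, h=True, t=False

Verification: With this assignment, all 40 clauses evaluate to true.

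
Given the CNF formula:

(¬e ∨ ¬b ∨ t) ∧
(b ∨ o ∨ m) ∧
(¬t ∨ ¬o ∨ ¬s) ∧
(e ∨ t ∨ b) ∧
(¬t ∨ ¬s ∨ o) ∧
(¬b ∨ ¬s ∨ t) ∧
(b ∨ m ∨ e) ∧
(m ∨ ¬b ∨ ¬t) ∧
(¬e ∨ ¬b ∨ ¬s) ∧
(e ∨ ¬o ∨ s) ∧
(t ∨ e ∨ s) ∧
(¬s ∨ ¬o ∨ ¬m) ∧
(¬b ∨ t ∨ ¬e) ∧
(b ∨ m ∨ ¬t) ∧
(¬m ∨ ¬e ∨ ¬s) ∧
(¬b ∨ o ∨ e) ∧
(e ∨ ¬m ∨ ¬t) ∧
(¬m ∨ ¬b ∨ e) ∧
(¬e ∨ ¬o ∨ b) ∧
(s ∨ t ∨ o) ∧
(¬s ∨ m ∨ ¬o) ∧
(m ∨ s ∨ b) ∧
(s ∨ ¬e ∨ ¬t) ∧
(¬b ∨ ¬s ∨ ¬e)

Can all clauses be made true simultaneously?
No

No, the formula is not satisfiable.

No assignment of truth values to the variables can make all 24 clauses true simultaneously.

The formula is UNSAT (unsatisfiable).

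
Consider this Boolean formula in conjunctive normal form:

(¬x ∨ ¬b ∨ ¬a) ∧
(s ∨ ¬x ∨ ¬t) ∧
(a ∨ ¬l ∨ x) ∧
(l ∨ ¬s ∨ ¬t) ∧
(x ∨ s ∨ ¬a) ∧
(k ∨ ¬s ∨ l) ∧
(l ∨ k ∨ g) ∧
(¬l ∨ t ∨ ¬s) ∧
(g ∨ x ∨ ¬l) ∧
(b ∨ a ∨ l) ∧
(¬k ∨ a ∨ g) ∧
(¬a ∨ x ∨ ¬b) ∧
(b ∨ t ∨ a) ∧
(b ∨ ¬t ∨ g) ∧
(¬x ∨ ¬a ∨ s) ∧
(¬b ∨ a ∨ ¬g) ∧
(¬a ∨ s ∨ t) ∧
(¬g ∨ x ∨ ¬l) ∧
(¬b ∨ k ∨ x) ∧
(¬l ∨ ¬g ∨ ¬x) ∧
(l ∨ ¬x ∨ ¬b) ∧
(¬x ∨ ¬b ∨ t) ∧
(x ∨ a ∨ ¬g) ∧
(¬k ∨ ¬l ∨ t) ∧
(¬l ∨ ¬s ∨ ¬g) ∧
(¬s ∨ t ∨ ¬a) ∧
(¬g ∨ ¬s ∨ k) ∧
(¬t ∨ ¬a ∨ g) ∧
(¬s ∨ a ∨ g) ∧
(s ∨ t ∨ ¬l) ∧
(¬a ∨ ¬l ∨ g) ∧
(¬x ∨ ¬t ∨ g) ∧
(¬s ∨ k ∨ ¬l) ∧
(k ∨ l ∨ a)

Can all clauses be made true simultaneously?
No

No, the formula is not satisfiable.

No assignment of truth values to the variables can make all 34 clauses true simultaneously.

The formula is UNSAT (unsatisfiable).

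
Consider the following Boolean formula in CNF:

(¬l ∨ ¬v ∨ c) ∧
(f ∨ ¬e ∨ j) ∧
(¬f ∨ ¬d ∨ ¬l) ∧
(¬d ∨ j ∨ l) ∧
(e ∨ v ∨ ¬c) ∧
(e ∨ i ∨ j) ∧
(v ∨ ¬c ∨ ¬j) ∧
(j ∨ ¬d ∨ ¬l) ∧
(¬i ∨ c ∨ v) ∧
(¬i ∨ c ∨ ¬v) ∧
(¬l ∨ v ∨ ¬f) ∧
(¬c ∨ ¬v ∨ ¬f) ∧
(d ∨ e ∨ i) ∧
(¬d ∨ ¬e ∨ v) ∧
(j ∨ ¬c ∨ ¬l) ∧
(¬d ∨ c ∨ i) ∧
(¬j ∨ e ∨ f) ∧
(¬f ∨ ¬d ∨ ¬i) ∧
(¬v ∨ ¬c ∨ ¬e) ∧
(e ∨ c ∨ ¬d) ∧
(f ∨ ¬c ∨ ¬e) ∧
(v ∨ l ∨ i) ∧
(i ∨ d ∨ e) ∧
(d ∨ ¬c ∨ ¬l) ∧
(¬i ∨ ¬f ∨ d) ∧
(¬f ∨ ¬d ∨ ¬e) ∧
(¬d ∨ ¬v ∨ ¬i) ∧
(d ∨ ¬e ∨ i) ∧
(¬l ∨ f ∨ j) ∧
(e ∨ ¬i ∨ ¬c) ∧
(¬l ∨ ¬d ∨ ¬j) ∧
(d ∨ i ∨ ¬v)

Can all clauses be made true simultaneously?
No

No, the formula is not satisfiable.

No assignment of truth values to the variables can make all 32 clauses true simultaneously.

The formula is UNSAT (unsatisfiable).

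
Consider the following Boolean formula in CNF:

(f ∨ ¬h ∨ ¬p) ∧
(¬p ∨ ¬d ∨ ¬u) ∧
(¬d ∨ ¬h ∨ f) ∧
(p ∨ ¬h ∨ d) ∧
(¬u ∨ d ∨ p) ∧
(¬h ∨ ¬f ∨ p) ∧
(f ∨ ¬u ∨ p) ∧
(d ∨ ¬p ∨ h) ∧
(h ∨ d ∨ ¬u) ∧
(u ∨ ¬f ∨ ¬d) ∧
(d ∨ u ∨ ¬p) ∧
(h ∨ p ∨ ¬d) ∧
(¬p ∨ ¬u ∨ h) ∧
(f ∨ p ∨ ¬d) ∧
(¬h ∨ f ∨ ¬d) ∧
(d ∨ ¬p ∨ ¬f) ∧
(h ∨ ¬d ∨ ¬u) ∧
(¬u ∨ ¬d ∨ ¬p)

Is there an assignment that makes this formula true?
Yes

Yes, the formula is satisfiable.

One satisfying assignment is: h=False, f=False, u=False, p=False, d=False

Verification: With this assignment, all 18 clauses evaluate to true.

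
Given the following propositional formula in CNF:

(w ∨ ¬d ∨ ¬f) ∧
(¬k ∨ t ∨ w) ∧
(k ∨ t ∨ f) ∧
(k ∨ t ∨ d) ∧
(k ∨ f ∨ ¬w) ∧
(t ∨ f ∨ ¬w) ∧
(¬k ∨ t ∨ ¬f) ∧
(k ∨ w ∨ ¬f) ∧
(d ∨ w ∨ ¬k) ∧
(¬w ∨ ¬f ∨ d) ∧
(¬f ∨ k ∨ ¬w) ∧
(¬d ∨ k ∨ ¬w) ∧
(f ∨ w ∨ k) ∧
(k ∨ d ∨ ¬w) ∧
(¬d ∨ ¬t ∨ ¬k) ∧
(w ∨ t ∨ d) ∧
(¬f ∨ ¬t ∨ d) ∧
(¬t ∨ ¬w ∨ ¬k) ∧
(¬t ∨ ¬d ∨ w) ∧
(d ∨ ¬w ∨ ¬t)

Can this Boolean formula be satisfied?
No

No, the formula is not satisfiable.

No assignment of truth values to the variables can make all 20 clauses true simultaneously.

The formula is UNSAT (unsatisfiable).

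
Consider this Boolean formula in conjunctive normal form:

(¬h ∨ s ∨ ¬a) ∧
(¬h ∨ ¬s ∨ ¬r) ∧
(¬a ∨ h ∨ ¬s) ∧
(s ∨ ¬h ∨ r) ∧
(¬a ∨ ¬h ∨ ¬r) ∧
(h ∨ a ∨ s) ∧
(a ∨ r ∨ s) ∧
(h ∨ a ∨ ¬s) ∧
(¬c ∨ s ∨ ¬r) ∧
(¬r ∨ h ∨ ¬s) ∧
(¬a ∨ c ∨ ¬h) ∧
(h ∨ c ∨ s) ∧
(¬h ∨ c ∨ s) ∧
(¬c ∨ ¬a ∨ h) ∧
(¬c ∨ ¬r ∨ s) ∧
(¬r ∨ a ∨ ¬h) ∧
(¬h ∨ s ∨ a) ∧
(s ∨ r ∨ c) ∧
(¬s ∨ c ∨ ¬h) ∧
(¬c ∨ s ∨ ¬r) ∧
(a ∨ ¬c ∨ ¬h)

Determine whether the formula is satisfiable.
Yes

Yes, the formula is satisfiable.

One satisfying assignment is: r=False, h=True, a=True, c=True, s=True

Verification: With this assignment, all 21 clauses evaluate to true.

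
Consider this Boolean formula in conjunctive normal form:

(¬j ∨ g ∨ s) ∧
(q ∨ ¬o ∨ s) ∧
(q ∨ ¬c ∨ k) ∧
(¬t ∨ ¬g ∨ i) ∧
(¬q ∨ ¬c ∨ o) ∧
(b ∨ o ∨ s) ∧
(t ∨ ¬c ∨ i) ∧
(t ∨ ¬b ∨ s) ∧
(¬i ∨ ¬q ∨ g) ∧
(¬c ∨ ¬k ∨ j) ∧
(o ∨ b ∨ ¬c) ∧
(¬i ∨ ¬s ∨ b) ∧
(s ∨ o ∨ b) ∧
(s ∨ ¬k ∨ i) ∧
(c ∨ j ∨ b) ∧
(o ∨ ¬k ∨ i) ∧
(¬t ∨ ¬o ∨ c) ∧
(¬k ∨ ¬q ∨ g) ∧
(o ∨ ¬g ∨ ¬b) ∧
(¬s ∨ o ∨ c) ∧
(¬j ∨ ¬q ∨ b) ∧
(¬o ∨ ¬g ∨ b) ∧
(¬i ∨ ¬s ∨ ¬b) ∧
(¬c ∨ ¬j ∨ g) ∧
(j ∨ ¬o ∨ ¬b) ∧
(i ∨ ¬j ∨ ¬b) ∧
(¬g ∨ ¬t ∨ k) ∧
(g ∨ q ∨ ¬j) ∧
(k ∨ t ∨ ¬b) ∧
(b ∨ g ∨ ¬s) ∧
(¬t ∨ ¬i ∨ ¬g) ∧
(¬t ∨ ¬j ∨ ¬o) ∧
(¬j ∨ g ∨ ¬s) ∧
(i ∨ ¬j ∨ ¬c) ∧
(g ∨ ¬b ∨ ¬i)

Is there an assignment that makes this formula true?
Yes

Yes, the formula is satisfiable.

One satisfying assignment is: b=False, q=True, o=True, k=False, c=True, g=False, i=False, j=False, t=True, s=False

Verification: With this assignment, all 35 clauses evaluate to true.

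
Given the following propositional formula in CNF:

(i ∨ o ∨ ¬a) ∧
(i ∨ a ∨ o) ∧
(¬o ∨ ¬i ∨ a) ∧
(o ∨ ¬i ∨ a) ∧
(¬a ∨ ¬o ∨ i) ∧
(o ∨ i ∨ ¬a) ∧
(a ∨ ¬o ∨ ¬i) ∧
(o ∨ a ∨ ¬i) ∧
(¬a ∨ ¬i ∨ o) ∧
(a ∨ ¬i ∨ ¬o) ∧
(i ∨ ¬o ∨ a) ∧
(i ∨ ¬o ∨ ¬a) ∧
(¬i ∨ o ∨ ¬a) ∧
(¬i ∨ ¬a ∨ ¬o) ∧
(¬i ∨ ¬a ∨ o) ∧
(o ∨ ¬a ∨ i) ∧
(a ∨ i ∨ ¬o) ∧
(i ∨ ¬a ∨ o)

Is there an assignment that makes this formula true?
No

No, the formula is not satisfiable.

No assignment of truth values to the variables can make all 18 clauses true simultaneously.

The formula is UNSAT (unsatisfiable).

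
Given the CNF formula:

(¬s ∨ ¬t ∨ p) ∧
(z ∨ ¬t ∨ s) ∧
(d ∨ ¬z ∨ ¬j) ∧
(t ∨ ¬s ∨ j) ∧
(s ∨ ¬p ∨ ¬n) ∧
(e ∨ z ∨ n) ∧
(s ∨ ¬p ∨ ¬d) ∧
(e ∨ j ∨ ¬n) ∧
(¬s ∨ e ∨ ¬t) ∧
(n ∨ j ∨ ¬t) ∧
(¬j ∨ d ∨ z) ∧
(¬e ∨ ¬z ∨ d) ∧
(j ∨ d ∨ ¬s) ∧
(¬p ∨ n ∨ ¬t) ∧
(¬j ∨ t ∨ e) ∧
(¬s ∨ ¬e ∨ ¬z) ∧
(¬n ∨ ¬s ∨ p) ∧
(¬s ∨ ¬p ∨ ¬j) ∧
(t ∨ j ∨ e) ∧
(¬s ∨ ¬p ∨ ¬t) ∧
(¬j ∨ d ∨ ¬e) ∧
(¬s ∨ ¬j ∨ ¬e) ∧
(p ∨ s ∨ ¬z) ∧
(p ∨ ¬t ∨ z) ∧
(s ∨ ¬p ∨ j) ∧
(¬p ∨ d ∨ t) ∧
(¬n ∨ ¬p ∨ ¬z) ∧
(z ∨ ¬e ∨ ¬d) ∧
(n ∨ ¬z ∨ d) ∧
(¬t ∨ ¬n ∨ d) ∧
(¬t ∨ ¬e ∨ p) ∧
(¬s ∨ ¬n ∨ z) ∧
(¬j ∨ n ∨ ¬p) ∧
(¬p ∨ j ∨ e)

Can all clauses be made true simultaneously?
Yes

Yes, the formula is satisfiable.

One satisfying assignment is: p=False, e=True, d=False, j=False, s=False, t=False, n=True, z=False

Verification: With this assignment, all 34 clauses evaluate to true.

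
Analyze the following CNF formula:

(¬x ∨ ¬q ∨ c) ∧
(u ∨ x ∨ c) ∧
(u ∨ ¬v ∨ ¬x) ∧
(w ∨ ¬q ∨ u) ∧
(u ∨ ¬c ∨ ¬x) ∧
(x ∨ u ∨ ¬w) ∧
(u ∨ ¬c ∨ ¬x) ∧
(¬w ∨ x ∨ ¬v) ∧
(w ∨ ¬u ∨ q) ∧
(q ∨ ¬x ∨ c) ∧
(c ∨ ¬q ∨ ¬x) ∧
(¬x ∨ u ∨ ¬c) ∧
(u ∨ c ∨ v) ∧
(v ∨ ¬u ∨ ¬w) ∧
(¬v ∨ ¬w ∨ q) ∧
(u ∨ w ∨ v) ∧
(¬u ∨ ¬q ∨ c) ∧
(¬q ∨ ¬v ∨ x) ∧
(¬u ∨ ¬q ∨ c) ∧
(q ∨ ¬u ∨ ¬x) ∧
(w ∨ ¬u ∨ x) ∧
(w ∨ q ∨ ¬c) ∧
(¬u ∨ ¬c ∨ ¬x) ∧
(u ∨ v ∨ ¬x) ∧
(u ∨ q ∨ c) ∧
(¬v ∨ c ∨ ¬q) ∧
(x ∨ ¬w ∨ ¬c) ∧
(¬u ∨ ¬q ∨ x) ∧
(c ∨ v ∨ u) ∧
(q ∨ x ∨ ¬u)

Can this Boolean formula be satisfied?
No

No, the formula is not satisfiable.

No assignment of truth values to the variables can make all 30 clauses true simultaneously.

The formula is UNSAT (unsatisfiable).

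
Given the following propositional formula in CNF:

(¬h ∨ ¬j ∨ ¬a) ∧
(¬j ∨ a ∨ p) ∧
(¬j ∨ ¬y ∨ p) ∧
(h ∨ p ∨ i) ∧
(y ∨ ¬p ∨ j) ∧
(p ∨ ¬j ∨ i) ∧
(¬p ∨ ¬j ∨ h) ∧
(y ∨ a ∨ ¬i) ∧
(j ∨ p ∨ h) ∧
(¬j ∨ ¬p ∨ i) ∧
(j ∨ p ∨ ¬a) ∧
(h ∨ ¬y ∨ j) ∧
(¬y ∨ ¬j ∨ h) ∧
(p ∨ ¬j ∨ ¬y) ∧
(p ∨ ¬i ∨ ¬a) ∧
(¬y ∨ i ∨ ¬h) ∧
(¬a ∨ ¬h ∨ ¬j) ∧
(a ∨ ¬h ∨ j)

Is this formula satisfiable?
Yes

Yes, the formula is satisfiable.

One satisfying assignment is: y=True, a=True, j=False, h=True, i=True, p=True

Verification: With this assignment, all 18 clauses evaluate to true.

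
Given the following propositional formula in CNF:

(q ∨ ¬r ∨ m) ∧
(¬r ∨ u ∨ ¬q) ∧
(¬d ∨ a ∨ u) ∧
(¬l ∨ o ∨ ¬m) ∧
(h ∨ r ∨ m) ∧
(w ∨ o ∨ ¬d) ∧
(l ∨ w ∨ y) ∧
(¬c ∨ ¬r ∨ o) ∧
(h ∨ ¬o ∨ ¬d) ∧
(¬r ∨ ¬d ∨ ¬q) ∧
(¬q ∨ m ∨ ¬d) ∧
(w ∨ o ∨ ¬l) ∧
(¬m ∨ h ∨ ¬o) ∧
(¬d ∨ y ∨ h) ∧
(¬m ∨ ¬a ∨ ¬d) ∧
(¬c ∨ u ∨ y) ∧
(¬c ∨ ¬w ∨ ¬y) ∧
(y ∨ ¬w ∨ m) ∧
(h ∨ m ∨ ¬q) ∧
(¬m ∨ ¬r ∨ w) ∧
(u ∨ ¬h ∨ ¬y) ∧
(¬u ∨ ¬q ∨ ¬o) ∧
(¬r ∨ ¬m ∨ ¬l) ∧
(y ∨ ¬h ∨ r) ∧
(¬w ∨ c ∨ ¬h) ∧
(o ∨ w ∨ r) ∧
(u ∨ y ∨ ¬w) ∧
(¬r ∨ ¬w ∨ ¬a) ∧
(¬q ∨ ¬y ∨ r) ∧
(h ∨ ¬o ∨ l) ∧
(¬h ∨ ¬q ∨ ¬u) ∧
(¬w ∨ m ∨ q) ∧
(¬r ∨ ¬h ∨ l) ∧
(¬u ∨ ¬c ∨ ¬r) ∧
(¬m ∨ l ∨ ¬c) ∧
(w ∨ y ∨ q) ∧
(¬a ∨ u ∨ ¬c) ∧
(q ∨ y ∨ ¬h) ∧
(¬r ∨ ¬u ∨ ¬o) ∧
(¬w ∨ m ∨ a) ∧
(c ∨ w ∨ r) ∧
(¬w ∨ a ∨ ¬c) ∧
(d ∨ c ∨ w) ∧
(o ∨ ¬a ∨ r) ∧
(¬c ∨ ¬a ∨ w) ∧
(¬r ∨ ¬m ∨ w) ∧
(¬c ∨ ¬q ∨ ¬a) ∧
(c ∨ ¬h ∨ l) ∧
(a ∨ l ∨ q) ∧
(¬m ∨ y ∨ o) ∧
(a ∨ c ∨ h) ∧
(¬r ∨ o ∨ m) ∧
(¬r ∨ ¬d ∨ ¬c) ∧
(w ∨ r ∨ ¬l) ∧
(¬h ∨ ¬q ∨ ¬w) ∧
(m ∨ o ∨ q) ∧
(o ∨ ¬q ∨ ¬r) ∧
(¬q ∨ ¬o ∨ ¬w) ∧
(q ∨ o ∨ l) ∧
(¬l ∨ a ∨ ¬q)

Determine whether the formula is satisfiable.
No

No, the formula is not satisfiable.

No assignment of truth values to the variables can make all 60 clauses true simultaneously.

The formula is UNSAT (unsatisfiable).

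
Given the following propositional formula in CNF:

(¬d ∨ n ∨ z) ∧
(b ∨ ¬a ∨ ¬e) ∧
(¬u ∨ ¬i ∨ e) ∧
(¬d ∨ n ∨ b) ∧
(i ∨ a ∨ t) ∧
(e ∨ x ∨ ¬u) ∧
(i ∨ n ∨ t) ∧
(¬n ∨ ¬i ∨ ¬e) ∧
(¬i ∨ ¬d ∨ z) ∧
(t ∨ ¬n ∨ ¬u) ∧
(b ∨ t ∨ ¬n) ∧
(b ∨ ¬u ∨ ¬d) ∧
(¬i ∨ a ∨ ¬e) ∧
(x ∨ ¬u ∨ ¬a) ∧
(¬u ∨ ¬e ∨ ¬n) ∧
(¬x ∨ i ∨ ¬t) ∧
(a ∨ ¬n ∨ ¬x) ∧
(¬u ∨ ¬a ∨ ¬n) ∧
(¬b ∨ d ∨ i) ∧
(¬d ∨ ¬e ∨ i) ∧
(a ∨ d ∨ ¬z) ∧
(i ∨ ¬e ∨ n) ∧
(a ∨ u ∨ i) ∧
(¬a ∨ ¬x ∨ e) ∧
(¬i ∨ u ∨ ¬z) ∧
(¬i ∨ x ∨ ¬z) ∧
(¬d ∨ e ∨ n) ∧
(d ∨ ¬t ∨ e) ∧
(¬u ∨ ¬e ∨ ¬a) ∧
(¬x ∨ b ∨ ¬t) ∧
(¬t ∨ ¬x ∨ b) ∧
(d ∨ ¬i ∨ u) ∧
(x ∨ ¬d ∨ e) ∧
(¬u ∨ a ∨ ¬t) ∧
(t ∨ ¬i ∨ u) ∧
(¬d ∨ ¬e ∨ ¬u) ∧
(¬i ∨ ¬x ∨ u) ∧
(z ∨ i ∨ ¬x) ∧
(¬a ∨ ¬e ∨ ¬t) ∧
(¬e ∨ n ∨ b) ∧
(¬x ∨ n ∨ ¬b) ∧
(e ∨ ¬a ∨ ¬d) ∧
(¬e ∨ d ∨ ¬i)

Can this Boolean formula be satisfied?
No

No, the formula is not satisfiable.

No assignment of truth values to the variables can make all 43 clauses true simultaneously.

The formula is UNSAT (unsatisfiable).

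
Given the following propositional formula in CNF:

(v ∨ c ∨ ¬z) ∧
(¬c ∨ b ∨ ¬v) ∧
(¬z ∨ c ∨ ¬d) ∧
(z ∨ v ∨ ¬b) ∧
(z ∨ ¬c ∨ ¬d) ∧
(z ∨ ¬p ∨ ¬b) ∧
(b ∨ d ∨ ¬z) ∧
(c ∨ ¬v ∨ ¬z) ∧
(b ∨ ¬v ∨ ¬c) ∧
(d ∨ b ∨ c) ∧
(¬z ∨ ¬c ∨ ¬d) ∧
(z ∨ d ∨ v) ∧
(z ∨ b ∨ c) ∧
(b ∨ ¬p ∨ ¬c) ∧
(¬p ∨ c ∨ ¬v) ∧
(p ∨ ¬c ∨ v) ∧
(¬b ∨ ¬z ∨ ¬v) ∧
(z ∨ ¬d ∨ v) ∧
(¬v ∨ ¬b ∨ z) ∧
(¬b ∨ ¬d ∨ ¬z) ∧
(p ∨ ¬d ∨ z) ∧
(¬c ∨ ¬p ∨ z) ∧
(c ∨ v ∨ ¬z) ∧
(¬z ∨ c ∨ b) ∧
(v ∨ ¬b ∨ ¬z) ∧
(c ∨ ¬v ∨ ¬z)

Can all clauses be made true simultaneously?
No

No, the formula is not satisfiable.

No assignment of truth values to the variables can make all 26 clauses true simultaneously.

The formula is UNSAT (unsatisfiable).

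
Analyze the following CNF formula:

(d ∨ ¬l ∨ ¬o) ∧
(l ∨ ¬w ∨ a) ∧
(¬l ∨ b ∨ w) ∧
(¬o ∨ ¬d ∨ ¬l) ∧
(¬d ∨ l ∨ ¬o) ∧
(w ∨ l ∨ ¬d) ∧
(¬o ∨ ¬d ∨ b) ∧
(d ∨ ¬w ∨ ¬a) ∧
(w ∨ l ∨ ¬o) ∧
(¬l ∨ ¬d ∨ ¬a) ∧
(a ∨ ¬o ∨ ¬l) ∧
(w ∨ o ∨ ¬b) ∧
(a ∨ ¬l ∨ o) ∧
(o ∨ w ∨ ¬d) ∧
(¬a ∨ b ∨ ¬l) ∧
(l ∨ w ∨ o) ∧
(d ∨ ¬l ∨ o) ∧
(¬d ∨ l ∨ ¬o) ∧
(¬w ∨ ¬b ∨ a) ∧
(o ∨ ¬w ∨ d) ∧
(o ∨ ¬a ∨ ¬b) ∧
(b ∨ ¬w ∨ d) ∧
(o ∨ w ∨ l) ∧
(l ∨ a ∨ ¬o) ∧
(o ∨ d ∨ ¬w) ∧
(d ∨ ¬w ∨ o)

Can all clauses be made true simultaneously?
Yes

Yes, the formula is satisfiable.

One satisfying assignment is: o=False, d=True, w=True, a=True, l=False, b=False

Verification: With this assignment, all 26 clauses evaluate to true.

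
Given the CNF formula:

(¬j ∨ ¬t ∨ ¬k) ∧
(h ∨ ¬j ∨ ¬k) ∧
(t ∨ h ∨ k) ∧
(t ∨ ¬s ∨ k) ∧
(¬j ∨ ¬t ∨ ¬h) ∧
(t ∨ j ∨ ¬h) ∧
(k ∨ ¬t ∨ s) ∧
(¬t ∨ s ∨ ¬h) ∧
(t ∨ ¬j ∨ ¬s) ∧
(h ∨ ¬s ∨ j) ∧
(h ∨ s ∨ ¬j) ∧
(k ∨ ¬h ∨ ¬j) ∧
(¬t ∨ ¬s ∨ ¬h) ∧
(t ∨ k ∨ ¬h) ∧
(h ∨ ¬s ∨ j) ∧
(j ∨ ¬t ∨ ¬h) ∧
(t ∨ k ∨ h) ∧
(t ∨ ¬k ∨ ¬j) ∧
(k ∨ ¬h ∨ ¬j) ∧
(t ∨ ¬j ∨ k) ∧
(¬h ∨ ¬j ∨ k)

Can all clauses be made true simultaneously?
Yes

Yes, the formula is satisfiable.

One satisfying assignment is: j=False, h=False, k=True, t=False, s=False

Verification: With this assignment, all 21 clauses evaluate to true.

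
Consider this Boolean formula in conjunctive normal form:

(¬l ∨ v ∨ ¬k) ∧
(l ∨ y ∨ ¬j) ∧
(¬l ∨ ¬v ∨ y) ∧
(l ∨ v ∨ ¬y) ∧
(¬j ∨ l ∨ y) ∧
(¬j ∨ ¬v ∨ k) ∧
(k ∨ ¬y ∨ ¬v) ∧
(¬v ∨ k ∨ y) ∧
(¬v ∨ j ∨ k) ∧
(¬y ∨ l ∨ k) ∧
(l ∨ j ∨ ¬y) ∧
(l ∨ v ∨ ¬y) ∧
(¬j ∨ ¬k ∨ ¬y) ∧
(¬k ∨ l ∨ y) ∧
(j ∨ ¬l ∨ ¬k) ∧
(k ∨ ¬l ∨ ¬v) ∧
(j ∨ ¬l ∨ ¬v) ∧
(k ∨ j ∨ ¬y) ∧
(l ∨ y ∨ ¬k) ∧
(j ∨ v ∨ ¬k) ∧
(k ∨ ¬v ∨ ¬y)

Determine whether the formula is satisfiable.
Yes

Yes, the formula is satisfiable.

One satisfying assignment is: y=False, v=False, j=False, l=False, k=False

Verification: With this assignment, all 21 clauses evaluate to true.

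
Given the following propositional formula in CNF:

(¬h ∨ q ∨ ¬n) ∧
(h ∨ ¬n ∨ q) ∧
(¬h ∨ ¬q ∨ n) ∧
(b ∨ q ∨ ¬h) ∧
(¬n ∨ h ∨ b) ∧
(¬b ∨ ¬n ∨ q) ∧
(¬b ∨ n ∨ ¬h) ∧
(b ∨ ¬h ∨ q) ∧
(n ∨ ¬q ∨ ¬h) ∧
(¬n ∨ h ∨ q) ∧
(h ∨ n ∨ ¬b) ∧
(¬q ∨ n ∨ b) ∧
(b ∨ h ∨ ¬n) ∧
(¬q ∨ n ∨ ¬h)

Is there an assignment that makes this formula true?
Yes

Yes, the formula is satisfiable.

One satisfying assignment is: b=False, h=False, q=False, n=False

Verification: With this assignment, all 14 clauses evaluate to true.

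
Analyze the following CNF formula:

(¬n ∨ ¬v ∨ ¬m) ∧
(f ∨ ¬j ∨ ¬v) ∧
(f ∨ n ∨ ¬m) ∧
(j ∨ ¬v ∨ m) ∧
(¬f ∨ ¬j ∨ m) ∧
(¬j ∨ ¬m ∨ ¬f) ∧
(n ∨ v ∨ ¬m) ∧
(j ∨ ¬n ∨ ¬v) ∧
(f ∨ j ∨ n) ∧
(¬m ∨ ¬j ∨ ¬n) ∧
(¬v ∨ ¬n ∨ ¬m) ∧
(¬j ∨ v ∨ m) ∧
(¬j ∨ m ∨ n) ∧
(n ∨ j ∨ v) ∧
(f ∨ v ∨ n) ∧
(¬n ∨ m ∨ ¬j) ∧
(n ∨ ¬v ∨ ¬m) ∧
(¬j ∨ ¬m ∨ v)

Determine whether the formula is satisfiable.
Yes

Yes, the formula is satisfiable.

One satisfying assignment is: v=False, m=False, f=False, n=True, j=False

Verification: With this assignment, all 18 clauses evaluate to true.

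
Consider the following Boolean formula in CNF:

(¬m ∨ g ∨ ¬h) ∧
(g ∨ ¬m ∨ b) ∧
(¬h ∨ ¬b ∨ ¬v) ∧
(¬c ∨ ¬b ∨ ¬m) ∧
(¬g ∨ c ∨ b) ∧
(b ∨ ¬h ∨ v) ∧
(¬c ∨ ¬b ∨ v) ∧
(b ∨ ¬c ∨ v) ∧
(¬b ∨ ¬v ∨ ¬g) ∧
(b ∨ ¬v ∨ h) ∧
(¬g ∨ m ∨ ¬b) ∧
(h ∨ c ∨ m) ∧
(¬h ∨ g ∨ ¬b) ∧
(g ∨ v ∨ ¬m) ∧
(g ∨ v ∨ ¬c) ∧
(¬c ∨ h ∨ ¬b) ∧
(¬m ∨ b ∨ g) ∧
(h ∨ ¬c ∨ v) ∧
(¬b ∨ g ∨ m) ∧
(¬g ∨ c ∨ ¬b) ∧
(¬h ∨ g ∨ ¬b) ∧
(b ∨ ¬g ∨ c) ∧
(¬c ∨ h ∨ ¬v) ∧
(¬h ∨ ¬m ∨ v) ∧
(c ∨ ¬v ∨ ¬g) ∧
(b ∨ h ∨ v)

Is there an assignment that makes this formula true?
Yes

Yes, the formula is satisfiable.

One satisfying assignment is: c=False, h=False, m=True, g=False, b=True, v=True

Verification: With this assignment, all 26 clauses evaluate to true.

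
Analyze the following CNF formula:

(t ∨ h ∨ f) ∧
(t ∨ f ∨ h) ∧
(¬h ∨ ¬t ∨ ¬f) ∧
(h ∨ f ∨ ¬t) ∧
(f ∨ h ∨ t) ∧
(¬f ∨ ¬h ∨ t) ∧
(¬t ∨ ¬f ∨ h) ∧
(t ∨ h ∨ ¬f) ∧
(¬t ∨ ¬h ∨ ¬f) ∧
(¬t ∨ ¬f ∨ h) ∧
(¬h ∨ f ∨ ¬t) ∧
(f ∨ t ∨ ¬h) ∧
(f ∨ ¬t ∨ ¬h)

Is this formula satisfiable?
No

No, the formula is not satisfiable.

No assignment of truth values to the variables can make all 13 clauses true simultaneously.

The formula is UNSAT (unsatisfiable).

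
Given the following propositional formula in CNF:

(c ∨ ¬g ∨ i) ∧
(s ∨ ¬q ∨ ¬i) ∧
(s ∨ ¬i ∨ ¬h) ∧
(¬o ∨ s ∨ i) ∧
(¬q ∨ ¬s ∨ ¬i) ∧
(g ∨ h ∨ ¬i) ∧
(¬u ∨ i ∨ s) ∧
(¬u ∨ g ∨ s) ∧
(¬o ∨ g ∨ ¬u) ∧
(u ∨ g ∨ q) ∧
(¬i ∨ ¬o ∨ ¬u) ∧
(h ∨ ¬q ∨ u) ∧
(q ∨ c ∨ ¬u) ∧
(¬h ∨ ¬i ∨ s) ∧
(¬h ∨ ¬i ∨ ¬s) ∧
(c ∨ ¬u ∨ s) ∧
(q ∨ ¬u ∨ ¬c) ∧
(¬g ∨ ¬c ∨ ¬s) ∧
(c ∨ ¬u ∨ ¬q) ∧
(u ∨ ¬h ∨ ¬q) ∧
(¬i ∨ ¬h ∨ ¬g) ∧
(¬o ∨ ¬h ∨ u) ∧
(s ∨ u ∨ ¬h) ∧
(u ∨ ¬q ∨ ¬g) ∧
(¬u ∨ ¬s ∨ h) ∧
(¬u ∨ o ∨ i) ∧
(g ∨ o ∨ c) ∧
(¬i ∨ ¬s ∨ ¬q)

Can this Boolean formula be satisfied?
Yes

Yes, the formula is satisfiable.

One satisfying assignment is: u=False, i=False, h=False, c=True, s=False, q=False, g=True, o=False

Verification: With this assignment, all 28 clauses evaluate to true.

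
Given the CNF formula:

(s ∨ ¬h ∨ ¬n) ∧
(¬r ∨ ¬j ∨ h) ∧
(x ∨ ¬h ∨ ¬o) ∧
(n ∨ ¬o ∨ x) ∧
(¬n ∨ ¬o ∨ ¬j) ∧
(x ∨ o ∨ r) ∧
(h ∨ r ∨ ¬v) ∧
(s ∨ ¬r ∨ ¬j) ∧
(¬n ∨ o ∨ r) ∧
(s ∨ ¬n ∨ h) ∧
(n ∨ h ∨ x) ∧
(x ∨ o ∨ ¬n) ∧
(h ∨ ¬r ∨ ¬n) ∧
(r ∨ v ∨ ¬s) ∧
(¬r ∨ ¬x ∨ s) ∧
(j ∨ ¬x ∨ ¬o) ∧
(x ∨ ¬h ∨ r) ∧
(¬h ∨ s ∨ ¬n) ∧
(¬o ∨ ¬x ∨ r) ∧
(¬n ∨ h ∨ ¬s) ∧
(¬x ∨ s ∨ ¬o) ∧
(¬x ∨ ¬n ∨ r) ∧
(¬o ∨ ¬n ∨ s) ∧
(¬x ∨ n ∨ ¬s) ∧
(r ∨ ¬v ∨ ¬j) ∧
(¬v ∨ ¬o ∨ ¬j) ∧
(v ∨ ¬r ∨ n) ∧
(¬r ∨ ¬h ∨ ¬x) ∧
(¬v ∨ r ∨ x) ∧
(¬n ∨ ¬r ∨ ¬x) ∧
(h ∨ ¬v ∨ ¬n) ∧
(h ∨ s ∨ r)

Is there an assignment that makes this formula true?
Yes

Yes, the formula is satisfiable.

One satisfying assignment is: o=False, v=True, j=False, h=True, x=False, s=True, r=True, n=False

Verification: With this assignment, all 32 clauses evaluate to true.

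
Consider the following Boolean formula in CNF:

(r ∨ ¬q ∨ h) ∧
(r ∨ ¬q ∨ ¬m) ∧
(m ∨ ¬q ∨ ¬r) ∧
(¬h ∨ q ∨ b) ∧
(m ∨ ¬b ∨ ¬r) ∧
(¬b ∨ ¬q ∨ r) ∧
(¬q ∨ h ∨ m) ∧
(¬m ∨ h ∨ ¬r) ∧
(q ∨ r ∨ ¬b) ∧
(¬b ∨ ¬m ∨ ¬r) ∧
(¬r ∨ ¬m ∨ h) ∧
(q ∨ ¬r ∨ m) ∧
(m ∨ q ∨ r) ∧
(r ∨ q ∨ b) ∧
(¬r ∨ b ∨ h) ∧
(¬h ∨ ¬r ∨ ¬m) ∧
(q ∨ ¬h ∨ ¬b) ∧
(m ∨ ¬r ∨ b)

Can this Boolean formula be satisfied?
Yes

Yes, the formula is satisfiable.

One satisfying assignment is: b=False, m=False, r=False, h=True, q=True

Verification: With this assignment, all 18 clauses evaluate to true.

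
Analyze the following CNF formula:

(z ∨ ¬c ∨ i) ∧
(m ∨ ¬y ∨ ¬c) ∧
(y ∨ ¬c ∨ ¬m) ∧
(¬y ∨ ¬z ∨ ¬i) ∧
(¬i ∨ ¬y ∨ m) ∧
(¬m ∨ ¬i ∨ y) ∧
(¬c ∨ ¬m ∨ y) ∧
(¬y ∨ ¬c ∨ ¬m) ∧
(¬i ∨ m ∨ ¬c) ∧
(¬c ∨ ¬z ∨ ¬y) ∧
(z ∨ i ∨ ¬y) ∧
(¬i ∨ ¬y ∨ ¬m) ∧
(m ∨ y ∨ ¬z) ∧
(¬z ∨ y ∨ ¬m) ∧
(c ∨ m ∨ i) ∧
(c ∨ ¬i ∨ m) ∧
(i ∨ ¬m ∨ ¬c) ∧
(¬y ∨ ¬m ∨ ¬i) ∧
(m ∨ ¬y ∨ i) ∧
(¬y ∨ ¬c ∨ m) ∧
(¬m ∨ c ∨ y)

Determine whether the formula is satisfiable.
Yes

Yes, the formula is satisfiable.

One satisfying assignment is: z=True, i=False, c=False, m=True, y=True

Verification: With this assignment, all 21 clauses evaluate to true.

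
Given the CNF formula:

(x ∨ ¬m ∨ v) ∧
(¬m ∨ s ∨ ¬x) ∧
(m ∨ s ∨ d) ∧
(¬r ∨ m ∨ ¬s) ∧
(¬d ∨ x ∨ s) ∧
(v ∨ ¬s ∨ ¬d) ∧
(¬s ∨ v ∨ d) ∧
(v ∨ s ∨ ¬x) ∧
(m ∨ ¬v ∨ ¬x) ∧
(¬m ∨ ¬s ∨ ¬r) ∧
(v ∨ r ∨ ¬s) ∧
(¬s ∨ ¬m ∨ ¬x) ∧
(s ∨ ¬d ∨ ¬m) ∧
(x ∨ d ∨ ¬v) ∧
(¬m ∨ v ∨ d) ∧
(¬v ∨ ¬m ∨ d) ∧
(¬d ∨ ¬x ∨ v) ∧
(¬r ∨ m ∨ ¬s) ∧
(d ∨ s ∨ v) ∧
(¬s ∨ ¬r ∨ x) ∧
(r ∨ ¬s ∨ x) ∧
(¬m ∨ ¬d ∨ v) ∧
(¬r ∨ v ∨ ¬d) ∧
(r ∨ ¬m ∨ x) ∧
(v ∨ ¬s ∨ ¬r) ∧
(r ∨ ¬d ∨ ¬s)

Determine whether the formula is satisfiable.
No

No, the formula is not satisfiable.

No assignment of truth values to the variables can make all 26 clauses true simultaneously.

The formula is UNSAT (unsatisfiable).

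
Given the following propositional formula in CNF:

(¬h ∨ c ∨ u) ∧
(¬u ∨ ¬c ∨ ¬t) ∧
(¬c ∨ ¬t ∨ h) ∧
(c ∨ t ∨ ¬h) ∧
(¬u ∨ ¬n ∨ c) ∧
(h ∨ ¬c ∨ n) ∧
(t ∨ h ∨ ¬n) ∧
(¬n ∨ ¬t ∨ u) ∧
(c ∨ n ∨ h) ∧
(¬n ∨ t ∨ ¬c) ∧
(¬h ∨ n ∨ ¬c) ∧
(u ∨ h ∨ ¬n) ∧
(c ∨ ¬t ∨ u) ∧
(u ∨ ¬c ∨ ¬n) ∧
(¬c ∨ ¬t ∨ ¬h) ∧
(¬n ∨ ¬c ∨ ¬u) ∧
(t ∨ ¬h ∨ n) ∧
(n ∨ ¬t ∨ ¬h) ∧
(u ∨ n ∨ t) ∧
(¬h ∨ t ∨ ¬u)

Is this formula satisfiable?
No

No, the formula is not satisfiable.

No assignment of truth values to the variables can make all 20 clauses true simultaneously.

The formula is UNSAT (unsatisfiable).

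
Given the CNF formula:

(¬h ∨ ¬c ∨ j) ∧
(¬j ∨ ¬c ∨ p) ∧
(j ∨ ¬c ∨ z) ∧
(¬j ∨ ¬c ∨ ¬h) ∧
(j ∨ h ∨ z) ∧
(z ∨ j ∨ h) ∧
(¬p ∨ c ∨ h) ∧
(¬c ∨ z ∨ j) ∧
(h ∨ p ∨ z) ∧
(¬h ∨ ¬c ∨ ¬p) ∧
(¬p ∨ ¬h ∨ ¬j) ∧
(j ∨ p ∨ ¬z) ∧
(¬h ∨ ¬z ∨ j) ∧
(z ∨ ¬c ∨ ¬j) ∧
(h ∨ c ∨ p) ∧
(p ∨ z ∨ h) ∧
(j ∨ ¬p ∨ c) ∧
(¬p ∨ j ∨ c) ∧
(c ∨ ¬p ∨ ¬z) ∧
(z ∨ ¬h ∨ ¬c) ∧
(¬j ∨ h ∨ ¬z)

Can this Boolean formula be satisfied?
Yes

Yes, the formula is satisfiable.

One satisfying assignment is: h=True, p=False, j=False, z=False, c=False

Verification: With this assignment, all 21 clauses evaluate to true.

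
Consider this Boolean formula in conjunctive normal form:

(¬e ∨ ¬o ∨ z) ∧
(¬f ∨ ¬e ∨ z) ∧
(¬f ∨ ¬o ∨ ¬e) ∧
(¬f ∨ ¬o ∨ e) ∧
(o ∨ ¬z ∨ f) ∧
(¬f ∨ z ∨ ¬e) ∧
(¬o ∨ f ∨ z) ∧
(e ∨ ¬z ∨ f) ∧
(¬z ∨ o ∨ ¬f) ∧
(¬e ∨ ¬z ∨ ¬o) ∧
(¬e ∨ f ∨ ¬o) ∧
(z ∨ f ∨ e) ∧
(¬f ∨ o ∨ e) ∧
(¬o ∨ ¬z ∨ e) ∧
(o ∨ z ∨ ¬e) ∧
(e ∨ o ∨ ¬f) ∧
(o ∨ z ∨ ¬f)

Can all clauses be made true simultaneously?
No

No, the formula is not satisfiable.

No assignment of truth values to the variables can make all 17 clauses true simultaneously.

The formula is UNSAT (unsatisfiable).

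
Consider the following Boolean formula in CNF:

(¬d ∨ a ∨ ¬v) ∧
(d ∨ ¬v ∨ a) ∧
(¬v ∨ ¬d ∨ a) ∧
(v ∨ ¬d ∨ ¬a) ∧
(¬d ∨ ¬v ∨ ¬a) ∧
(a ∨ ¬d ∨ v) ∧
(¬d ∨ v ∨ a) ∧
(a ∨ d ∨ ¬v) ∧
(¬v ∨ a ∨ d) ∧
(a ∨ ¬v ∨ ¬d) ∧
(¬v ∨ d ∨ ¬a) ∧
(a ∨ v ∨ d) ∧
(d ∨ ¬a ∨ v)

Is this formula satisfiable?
No

No, the formula is not satisfiable.

No assignment of truth values to the variables can make all 13 clauses true simultaneously.

The formula is UNSAT (unsatisfiable).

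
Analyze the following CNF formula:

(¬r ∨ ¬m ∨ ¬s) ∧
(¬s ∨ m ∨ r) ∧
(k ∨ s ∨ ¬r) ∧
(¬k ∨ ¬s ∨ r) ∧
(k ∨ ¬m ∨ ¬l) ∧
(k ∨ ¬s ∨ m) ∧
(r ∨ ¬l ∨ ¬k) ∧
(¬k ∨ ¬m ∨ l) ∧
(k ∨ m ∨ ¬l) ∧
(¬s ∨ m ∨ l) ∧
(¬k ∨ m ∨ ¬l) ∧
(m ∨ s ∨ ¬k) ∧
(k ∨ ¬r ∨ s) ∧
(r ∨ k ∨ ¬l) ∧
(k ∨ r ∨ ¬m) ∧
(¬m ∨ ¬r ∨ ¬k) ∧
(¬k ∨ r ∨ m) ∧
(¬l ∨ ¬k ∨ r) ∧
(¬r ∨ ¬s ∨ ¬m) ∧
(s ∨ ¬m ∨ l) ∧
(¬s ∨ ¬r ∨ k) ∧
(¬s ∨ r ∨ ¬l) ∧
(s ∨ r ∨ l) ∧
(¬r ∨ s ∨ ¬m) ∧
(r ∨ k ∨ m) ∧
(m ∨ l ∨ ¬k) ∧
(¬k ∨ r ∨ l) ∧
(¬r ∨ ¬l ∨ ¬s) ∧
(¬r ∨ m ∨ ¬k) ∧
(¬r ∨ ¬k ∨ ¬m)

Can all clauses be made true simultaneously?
No

No, the formula is not satisfiable.

No assignment of truth values to the variables can make all 30 clauses true simultaneously.

The formula is UNSAT (unsatisfiable).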